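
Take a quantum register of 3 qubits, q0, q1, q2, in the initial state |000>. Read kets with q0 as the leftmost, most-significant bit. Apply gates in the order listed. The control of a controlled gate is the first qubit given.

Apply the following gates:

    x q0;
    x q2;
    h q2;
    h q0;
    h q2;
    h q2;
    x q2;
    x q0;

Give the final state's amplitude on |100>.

|100> carries amplitude -1/2 in the final state.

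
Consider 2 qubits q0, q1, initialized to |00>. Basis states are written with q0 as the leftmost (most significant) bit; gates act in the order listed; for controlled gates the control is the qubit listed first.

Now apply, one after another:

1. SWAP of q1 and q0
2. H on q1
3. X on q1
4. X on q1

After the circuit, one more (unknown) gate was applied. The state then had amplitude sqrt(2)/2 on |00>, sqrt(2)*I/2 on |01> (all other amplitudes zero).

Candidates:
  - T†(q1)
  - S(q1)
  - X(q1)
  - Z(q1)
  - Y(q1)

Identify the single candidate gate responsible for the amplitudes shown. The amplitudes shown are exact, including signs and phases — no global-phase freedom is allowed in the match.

The applied gate was S(q1). Key observation: the block from step 3 through step 4 cancels to the identity and can be dropped.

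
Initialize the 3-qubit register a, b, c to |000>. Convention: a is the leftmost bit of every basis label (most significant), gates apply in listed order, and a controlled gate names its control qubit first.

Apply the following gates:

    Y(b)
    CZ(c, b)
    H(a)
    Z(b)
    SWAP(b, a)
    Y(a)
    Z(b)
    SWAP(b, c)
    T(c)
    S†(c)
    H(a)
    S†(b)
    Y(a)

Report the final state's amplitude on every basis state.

After the circuit, the state carries amplitude I/2 on |000>, -exp(I*pi/4)/2 on |001>, 0 on |010>, 0 on |011>, -I/2 on |100>, exp(I*pi/4)/2 on |101>, 0 on |110>, 0 on |111>.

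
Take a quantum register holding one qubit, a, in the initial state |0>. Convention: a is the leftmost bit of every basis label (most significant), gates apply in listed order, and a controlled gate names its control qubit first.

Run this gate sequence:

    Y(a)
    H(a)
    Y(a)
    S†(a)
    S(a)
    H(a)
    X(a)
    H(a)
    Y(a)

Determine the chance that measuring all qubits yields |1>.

Outcome |1> occurs with probability 1/2.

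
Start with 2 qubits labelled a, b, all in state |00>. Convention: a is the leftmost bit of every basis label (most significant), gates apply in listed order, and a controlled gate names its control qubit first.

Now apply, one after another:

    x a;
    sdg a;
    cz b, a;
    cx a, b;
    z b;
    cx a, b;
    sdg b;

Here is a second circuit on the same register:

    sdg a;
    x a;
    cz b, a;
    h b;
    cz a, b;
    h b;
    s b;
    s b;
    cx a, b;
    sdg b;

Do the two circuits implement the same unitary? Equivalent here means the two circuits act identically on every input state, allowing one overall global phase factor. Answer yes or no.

No: there is an input state on which the two circuits produce genuinely different outputs (not merely differing by a phase).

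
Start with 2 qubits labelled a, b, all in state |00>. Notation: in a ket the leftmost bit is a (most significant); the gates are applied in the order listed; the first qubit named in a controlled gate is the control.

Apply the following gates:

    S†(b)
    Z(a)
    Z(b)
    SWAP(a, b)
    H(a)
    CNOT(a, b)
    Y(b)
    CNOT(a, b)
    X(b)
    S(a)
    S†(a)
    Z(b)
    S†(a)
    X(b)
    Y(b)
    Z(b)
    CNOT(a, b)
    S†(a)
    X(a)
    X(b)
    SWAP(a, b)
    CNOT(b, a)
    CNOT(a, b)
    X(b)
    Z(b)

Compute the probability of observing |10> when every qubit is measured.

The probability of measuring |10> is 0.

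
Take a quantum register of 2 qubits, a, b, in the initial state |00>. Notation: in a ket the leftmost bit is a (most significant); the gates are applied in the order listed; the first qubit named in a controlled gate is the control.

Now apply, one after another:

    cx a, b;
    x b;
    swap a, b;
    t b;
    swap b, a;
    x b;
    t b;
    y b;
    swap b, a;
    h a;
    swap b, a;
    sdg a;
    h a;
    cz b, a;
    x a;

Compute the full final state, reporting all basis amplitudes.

The resulting statevector has amplitude I/2 on |00>, I/2 on |01>, I/2 on |10>, -I/2 on |11>.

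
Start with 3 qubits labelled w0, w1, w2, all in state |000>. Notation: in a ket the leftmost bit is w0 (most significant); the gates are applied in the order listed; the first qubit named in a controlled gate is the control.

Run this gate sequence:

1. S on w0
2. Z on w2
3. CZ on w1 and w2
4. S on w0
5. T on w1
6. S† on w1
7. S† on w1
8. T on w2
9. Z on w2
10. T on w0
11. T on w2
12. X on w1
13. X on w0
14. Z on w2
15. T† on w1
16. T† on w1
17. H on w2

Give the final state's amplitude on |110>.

|110> carries amplitude -sqrt(2)*I/2 in the final state.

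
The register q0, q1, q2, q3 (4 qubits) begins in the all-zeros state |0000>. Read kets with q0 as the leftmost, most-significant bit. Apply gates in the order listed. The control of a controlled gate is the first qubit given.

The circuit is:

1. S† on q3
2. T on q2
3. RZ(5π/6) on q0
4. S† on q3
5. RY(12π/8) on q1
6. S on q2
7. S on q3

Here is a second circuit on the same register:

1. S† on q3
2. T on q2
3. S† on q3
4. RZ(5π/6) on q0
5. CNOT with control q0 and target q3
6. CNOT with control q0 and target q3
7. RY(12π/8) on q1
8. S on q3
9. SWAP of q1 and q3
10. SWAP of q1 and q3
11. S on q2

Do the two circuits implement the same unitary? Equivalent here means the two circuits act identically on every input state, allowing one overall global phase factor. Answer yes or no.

Yes: on every input state the two circuits agree up to one overall phase factor.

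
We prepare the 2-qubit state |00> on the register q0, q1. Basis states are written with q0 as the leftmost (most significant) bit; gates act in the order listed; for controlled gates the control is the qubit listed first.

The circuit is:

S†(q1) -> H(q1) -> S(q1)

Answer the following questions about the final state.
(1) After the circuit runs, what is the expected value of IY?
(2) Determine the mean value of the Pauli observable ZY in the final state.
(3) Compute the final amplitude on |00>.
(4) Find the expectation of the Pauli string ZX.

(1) The observable IY averages to 1.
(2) The observable ZY averages to 1.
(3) |00> carries amplitude sqrt(2)/2 in the final state.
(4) In the final state, ZX has expectation 0.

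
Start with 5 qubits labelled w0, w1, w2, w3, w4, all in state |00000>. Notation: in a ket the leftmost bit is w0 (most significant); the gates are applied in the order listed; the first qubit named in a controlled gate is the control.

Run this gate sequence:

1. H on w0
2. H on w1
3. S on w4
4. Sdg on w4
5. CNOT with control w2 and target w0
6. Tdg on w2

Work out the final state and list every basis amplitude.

The final amplitudes are 1/2 on |00000>, 1/2 on |01000>, 1/2 on |10000>, 1/2 on |11000>, and 0 on every other basis state.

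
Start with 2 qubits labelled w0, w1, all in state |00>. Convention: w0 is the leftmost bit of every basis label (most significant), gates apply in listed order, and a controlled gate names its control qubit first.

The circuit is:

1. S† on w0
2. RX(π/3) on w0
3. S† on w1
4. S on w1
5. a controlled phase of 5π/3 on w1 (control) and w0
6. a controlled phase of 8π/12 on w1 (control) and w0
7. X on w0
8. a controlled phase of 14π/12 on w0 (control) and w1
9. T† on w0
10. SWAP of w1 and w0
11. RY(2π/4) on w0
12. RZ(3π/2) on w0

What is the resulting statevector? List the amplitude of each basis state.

After the circuit, the state carries amplitude sqrt(2)*exp(3*I*pi/4)/4 on |00>, -sqrt(6)/4 on |01>, sqrt(2)*exp(I*pi/4)/4 on |10>, sqrt(6)*I/4 on |11>.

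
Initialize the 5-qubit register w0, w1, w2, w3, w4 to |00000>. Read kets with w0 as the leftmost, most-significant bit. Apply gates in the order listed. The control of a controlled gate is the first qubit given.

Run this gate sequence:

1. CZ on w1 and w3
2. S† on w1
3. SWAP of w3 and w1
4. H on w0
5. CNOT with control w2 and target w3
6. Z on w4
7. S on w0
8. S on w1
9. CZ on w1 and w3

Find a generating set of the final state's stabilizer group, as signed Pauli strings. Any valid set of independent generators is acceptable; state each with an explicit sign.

The final state is stabilized by the group generated by +YIIII, +IZIII, +IIZII, +IIIZI, +IIIIZ; other independent generating sets are equally valid.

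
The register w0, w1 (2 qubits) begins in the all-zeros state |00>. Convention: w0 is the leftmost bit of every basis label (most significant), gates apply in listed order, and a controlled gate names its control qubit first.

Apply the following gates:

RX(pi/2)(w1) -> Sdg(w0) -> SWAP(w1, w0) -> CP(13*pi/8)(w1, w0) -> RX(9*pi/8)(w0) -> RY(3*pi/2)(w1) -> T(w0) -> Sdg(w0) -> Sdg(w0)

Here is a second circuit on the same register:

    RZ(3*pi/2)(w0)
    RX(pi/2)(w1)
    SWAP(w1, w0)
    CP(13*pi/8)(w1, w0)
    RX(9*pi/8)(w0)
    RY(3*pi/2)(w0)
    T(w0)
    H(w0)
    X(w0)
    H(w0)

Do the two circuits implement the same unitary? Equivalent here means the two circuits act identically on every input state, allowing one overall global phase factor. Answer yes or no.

No — the two circuits implement different unitaries, even allowing a global phase.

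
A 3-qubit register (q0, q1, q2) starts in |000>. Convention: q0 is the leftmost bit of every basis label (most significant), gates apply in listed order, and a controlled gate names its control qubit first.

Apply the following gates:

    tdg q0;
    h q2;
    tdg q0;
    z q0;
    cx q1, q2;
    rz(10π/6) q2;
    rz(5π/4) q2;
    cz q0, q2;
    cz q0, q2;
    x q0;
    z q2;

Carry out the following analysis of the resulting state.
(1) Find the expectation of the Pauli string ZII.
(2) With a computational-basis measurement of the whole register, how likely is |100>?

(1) The observable ZII averages to -1.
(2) Outcome |100> occurs with probability 1/2.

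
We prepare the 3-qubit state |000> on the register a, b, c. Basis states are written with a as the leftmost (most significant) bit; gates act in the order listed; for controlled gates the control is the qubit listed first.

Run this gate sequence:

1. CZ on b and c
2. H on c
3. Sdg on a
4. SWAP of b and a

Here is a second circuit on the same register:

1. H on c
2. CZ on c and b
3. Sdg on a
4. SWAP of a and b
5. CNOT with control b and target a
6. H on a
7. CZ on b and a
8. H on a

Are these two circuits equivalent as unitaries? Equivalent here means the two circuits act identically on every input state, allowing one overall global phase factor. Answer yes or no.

No: there is an input state on which the two circuits produce genuinely different outputs (not merely differing by a phase).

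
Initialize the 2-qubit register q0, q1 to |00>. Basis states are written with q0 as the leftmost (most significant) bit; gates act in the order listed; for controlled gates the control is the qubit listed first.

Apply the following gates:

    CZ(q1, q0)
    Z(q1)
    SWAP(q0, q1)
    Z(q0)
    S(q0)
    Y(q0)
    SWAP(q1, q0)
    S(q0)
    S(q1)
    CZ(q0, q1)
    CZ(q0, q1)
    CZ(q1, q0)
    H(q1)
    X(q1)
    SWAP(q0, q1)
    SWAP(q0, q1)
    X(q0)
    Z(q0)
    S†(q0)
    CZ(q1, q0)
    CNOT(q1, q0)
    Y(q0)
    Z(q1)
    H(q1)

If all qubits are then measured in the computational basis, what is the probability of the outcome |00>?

The probability of measuring |00> is 1/4.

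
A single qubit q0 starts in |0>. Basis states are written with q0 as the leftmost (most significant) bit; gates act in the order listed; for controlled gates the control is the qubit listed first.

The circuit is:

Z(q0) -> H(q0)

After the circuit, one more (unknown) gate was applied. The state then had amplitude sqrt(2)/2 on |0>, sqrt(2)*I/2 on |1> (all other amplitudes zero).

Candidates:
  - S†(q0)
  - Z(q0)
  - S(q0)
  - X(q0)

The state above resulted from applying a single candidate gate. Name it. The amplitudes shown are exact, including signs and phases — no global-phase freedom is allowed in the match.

The applied gate was S(q0).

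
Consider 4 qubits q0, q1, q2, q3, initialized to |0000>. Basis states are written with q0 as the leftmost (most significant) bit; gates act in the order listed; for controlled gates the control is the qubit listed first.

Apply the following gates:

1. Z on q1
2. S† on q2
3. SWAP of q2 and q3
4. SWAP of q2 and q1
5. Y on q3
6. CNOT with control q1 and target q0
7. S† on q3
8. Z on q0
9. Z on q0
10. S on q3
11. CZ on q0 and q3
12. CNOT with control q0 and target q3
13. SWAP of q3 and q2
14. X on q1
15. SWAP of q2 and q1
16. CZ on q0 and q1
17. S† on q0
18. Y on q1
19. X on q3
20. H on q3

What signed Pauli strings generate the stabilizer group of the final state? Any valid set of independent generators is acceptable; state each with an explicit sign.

The stabilizer group can be generated by -IIIX, +ZIII, +IZII, -IIZI, among other valid generating sets. Key observation: steps 7-10 multiply out to the identity, so the circuit reduces to the remaining gates.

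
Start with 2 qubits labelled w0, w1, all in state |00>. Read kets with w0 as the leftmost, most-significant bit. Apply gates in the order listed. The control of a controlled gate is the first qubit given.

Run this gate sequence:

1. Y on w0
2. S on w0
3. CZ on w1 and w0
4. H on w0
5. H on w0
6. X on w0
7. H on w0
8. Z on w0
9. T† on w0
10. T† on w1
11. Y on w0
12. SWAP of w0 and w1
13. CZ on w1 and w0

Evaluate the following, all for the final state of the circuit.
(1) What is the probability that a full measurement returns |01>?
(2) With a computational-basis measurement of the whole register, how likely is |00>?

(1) A full measurement returns |01> with probability 1/2.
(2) The probability of measuring |00> is 1/2.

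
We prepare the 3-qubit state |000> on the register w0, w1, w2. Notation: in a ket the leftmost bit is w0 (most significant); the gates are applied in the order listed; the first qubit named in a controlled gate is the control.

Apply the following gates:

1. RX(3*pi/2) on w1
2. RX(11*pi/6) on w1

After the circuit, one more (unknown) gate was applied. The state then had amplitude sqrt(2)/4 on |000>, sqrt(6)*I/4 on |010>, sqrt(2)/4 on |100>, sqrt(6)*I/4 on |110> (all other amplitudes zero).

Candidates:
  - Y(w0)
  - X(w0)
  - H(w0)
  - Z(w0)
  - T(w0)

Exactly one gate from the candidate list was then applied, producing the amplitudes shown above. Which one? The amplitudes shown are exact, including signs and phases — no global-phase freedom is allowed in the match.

The unique candidate consistent with the amplitudes is H(w0).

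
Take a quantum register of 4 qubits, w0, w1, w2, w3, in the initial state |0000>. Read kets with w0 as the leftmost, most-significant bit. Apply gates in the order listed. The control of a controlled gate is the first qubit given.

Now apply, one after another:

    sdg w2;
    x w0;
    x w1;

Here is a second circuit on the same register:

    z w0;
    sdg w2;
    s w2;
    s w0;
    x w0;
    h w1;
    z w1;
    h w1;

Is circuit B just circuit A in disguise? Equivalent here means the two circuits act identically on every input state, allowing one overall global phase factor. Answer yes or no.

No: there is an input state on which the two circuits produce genuinely different outputs (not merely differing by a phase).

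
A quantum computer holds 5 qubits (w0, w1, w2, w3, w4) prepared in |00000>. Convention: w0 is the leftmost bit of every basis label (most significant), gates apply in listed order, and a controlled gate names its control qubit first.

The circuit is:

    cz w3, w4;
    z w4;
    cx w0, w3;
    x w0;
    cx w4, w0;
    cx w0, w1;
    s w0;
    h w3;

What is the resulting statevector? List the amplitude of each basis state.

The resulting statevector has amplitude sqrt(2)*I/2 on |11000>, sqrt(2)*I/2 on |11010>, and 0 on every other basis state.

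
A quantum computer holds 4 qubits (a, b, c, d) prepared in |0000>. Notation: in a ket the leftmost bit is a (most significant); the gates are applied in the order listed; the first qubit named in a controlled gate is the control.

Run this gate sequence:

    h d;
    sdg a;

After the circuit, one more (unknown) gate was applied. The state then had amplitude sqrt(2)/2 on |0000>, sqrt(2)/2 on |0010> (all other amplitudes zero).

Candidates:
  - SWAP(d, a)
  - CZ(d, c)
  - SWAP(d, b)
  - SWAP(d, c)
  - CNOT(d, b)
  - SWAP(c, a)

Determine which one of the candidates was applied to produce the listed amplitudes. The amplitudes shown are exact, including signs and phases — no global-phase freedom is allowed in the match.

The applied gate was SWAP(d, c).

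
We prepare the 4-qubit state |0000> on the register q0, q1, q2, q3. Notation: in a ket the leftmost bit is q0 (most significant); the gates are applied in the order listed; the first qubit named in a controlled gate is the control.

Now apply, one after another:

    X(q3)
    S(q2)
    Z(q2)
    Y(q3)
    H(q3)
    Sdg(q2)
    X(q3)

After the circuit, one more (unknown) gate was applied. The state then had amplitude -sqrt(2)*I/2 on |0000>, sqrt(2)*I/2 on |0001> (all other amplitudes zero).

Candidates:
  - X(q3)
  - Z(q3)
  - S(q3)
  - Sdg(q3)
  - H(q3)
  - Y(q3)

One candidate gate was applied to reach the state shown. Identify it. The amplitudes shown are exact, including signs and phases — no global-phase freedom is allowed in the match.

It was Z(q3) that produced the state shown.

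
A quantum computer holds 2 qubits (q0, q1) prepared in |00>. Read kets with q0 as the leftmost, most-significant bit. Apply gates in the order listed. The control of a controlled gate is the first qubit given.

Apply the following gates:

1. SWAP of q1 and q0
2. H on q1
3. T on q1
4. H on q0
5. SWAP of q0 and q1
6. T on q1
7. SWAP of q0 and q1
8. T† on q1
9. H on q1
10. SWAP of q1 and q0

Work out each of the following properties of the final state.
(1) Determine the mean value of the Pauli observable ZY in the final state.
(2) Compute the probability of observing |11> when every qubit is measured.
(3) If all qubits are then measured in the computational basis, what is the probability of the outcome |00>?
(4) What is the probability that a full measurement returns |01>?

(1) In the final state, ZY has expectation sqrt(2)/2.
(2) A full measurement returns |11> with probability 0.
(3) A full measurement returns |00> with probability 1/2.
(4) Outcome |01> occurs with probability 1/2.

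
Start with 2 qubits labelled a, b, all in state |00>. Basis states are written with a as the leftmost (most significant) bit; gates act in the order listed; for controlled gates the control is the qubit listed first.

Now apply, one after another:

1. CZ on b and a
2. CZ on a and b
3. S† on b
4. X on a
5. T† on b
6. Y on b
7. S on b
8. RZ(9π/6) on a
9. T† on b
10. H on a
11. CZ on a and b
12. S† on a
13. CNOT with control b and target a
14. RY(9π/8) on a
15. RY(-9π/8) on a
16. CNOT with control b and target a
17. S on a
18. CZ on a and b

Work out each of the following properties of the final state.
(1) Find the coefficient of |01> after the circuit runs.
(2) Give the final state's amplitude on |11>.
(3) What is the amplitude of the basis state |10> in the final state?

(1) The amplitude on |01> is -sqrt(2)*I/2. Key observation: gates 11-18 undo each other exactly, leaving only the rest of the circuit to track.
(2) The amplitude on |11> is sqrt(2)*I/2.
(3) The final state's coefficient on |10> equals 0.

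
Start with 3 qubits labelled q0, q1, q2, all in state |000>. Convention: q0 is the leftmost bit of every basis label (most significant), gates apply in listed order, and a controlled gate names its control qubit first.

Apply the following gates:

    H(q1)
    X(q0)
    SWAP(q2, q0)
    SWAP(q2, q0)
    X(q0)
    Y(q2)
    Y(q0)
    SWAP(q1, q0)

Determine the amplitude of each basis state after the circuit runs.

The resulting statevector has amplitude -sqrt(2)/2 on |011>, -sqrt(2)/2 on |111>, and 0 on every other basis state. Key observation: gates 2-5 undo each other exactly, leaving only the rest of the circuit to track.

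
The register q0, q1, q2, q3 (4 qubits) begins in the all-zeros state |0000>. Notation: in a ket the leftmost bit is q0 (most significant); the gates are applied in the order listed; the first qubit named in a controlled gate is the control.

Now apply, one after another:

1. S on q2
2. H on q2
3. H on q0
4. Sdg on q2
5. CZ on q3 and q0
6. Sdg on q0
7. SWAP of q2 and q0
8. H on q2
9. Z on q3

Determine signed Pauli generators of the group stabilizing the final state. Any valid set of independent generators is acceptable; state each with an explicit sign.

The final state is stabilized by the group generated by -YIII, +IIYI, +IZII, +IIIZ; other independent generating sets are equally valid.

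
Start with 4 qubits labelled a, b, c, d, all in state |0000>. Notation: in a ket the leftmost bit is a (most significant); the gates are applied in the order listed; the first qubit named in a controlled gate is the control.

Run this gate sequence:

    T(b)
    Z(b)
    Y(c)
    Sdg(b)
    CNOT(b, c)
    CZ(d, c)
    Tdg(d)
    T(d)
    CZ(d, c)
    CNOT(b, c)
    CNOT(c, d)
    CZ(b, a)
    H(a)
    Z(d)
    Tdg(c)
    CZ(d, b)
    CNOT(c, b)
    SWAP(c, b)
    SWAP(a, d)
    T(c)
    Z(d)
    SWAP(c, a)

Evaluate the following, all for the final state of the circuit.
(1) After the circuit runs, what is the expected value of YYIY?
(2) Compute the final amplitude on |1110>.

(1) The expectation value of YYIY is 0. Key observation: gates 5-10 undo each other exactly, leaving only the rest of the circuit to track.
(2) |1110> carries amplitude -sqrt(2)*I/2 in the final state.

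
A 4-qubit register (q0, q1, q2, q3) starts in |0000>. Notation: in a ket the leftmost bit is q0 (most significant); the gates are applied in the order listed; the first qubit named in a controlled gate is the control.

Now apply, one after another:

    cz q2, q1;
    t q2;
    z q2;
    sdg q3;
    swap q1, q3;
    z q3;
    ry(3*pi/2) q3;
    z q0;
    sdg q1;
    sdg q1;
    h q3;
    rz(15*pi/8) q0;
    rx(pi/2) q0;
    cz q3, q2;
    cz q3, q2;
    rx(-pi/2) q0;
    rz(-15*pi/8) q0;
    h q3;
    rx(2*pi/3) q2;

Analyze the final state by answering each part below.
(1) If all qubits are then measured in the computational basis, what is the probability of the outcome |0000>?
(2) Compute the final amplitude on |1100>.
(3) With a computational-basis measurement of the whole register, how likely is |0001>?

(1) The probability of measuring |0000> is 1/8. Key observation: the block from step 11 through step 18 cancels to the identity and can be dropped.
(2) |1100> carries amplitude 0 in the final state.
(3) Outcome |0001> occurs with probability 1/8.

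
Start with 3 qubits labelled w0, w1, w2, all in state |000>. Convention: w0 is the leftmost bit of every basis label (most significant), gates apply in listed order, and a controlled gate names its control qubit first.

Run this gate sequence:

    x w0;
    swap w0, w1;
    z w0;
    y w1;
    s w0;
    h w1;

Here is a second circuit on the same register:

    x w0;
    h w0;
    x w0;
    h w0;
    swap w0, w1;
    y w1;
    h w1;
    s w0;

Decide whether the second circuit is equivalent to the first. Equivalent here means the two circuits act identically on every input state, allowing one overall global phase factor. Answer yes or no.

No: there is an input state on which the two circuits produce genuinely different outputs (not merely differing by a phase).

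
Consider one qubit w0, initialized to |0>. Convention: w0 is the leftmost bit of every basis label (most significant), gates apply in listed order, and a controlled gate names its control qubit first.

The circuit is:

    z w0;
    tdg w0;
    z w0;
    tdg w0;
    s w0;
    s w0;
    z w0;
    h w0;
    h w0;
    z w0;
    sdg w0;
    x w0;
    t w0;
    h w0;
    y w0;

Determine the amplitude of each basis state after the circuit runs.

The resulting statevector has amplitude sqrt(2)*exp(3*I*pi/4)/2 on |0>, sqrt(2)*exp(3*I*pi/4)/2 on |1>.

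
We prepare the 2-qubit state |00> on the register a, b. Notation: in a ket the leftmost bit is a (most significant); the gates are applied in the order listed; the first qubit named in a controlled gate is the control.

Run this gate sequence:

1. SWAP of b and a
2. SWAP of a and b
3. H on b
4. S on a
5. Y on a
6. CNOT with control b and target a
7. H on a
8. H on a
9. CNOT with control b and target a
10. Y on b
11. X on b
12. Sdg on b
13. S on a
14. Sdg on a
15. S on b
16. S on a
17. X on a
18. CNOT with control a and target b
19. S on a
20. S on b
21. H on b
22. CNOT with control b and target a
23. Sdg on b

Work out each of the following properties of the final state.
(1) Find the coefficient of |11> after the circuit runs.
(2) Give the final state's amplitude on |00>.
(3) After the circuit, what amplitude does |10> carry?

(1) The amplitude on |11> is -1/2 - I/2. Key observation: the block from step 12 through step 15 cancels to the identity and can be dropped.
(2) |00> carries amplitude -1/2 - I/2 in the final state.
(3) The final state's coefficient on |10> equals 0.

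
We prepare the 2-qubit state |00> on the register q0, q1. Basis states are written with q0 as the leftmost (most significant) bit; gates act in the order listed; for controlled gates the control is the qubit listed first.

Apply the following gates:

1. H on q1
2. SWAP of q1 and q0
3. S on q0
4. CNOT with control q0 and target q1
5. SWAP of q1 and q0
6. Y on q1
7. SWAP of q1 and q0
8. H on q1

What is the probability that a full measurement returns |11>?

A full measurement returns |11> with probability 1/4.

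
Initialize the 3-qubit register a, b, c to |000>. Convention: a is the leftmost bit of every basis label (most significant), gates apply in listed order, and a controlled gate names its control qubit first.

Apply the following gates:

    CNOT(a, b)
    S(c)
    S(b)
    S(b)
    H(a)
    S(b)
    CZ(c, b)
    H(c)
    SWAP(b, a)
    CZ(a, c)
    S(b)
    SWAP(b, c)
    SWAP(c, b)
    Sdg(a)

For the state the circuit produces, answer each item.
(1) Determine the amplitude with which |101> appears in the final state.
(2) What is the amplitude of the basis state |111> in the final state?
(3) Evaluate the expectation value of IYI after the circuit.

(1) The final state's coefficient on |101> equals 0.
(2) The final state's coefficient on |111> equals 0.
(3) The expectation value of IYI is 1.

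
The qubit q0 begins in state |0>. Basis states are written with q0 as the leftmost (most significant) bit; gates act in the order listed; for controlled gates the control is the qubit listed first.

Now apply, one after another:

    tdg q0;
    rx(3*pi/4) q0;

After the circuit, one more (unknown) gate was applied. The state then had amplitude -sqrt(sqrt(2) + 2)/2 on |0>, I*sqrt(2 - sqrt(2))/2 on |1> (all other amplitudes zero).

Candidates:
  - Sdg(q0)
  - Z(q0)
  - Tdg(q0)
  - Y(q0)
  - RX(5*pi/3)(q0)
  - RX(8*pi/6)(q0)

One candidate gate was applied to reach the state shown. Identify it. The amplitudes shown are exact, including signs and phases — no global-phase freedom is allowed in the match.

It was Y(q0) that produced the state shown.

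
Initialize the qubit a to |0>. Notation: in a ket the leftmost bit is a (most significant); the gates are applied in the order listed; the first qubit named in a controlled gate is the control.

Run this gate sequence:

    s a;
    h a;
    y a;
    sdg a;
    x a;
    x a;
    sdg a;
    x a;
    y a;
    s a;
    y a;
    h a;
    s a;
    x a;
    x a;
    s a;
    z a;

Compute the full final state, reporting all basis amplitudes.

The final amplitudes are 1/2 - I/2 on |0>, 1/2 + I/2 on |1>.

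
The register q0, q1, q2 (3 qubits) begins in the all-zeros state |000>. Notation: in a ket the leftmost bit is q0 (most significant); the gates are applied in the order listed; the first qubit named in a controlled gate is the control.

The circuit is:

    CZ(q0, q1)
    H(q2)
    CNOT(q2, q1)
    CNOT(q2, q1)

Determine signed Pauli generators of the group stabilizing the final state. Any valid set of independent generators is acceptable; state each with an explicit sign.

One valid set of independent stabilizer generators is +IIX, +ZII, +IZI (any independent generating set of the same group is equally correct). Key observation: the block from step 3 through step 4 cancels to the identity and can be dropped.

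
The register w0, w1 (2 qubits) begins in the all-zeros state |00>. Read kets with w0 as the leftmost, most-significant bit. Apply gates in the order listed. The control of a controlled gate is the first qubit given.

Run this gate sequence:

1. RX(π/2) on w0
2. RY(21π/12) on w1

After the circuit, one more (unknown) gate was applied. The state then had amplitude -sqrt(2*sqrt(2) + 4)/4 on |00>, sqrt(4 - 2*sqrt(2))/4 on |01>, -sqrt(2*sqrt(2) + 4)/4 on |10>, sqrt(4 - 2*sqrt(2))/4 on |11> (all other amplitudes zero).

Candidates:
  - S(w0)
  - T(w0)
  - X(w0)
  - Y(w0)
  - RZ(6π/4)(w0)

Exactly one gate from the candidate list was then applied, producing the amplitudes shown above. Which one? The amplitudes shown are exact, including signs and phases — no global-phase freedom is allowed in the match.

The applied gate was S(w0).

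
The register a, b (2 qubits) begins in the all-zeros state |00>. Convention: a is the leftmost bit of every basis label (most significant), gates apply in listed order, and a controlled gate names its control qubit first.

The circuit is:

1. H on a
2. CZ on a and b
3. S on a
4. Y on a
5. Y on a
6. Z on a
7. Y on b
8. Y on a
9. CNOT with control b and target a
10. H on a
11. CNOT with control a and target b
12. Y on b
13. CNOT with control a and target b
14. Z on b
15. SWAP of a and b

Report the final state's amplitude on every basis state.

After the circuit, the state carries amplitude -1/2 + I/2 on |00>, -1/2 - I/2 on |01>, 0 on |10>, 0 on |11>.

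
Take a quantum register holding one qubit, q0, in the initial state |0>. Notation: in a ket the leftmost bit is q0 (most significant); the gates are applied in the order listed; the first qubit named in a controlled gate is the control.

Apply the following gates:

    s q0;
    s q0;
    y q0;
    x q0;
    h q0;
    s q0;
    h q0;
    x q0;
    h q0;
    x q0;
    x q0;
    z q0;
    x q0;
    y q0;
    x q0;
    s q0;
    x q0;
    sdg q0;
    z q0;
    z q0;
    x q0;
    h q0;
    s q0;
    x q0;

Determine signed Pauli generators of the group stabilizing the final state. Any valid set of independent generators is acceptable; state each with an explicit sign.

The stabilizer group can be generated by -X, among other valid generating sets.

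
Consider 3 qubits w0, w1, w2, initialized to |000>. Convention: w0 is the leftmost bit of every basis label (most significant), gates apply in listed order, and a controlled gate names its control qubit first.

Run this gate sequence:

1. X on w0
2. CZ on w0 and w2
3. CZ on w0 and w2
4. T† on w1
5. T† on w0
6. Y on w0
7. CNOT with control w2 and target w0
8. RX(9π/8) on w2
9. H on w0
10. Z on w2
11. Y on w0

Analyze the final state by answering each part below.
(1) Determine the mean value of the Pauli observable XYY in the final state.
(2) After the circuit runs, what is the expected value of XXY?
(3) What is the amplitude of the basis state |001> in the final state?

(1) The observable XYY averages to 0.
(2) The observable XXY averages to 0.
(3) |001> carries amplitude -sqrt(2)*exp(I*pi/4)*cos(pi/16)/2 in the final state.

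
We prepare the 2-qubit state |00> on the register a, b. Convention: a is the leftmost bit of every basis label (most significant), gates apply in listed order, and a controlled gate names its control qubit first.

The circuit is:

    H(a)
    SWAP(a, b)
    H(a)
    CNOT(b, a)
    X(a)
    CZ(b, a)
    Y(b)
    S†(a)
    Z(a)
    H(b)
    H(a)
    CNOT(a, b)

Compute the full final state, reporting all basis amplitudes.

The final amplitudes are -1/2 on |00>, -I/2 on |01>, -I/2 on |10>, 1/2 on |11>.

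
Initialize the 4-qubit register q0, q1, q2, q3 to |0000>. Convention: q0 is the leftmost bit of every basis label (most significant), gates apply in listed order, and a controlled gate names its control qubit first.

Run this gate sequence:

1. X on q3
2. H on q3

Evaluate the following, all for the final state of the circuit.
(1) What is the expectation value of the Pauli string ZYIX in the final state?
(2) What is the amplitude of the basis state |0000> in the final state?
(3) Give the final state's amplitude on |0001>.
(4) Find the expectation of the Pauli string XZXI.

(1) The expectation value of ZYIX is 0.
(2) The final state's coefficient on |0000> equals sqrt(2)/2.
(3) |0001> carries amplitude -sqrt(2)/2 in the final state.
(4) In the final state, XZXI has expectation 0.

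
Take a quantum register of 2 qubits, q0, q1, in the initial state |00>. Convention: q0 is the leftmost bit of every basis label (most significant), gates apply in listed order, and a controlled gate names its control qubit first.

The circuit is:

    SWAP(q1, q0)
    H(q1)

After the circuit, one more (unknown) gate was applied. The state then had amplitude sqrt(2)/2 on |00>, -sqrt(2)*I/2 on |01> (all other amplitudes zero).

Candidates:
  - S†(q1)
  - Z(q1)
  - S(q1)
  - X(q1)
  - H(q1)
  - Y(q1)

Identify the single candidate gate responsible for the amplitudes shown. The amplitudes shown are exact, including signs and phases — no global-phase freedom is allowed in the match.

The unique candidate consistent with the amplitudes is S†(q1).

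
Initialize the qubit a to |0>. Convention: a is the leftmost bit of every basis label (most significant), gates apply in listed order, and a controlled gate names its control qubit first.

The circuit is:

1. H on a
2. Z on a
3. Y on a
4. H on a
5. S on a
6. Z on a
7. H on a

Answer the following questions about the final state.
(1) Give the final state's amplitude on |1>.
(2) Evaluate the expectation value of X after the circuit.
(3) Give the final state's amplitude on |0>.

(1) The final state's coefficient on |1> equals sqrt(2)*I/2.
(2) In the final state, X has expectation 1.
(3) The final state's coefficient on |0> equals sqrt(2)*I/2.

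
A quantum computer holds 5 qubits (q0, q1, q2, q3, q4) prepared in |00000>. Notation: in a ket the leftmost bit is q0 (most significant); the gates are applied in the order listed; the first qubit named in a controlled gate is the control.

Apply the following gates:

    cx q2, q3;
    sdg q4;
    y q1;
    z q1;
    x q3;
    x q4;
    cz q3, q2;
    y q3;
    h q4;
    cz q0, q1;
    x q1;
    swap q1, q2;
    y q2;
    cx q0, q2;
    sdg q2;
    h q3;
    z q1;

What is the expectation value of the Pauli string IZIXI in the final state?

The observable IZIXI averages to 1.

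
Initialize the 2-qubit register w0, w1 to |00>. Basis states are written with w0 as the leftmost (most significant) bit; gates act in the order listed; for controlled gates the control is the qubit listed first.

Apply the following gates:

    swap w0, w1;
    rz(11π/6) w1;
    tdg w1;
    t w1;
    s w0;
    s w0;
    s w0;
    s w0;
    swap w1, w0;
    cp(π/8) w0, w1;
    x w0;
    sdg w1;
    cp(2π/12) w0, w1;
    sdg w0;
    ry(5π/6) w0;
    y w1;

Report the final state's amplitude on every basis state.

The resulting statevector has amplitude 0 on |00>, (sqrt(2) + sqrt(6))*exp(I*pi/12)/4 on |01>, 0 on |10>, (-sqrt(6) + sqrt(2))*exp(I*pi/12)/4 on |11>.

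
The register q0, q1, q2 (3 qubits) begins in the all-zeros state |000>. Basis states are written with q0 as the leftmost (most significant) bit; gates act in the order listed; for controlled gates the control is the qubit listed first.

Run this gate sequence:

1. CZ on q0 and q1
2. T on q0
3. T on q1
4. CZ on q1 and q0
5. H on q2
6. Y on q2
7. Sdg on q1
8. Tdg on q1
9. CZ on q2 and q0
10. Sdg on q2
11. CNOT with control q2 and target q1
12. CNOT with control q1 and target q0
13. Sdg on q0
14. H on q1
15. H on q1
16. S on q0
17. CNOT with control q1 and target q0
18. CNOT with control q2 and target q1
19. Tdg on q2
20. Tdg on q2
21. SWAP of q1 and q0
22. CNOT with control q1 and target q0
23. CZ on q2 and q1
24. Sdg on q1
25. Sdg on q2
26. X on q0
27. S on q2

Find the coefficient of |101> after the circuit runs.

|101> carries amplitude -sqrt(2)*I/2 in the final state. Key observation: steps 11-18 multiply out to the identity, so the circuit reduces to the remaining gates.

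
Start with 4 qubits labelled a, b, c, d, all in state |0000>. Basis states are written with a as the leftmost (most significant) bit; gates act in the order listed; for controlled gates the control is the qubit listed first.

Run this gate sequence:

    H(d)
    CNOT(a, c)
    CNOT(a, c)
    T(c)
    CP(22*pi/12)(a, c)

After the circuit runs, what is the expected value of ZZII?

The observable ZZII averages to 1. Key observation: gates 2-3 undo each other exactly, leaving only the rest of the circuit to track.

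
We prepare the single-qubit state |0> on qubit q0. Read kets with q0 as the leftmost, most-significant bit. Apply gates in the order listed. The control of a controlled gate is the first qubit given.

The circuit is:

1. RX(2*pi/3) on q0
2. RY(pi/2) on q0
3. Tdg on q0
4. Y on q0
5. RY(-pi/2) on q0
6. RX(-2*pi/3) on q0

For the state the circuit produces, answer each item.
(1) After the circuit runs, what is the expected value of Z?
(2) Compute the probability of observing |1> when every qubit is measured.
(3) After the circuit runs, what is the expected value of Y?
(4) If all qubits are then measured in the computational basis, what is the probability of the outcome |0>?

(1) The observable Z averages to -sqrt(6)/4 + sqrt(2)/4.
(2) A full measurement returns |1> with probability -sqrt(2)/8 + sqrt(6)/8 + 1/2.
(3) In the final state, Y has expectation sqrt(2)/4 + sqrt(6)/4.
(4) Outcome |0> occurs with probability -sqrt(6)/8 + sqrt(2)/8 + 1/2.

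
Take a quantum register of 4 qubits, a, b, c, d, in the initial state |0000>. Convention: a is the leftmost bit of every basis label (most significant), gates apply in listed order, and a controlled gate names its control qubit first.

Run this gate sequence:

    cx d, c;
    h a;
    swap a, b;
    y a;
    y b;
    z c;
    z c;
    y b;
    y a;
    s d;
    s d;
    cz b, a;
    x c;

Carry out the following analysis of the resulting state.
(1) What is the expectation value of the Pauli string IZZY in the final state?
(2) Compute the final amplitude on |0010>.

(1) The observable IZZY averages to 0. Key observation: steps 4-9 multiply out to the identity, so the circuit reduces to the remaining gates.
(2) The amplitude on |0010> is sqrt(2)/2.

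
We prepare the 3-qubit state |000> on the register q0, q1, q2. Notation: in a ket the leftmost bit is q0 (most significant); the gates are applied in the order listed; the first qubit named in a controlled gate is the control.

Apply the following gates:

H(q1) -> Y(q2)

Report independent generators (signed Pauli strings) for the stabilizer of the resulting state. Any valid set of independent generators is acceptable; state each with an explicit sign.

The stabilizer group can be generated by +IXI, +ZII, -IIZ, among other valid generating sets.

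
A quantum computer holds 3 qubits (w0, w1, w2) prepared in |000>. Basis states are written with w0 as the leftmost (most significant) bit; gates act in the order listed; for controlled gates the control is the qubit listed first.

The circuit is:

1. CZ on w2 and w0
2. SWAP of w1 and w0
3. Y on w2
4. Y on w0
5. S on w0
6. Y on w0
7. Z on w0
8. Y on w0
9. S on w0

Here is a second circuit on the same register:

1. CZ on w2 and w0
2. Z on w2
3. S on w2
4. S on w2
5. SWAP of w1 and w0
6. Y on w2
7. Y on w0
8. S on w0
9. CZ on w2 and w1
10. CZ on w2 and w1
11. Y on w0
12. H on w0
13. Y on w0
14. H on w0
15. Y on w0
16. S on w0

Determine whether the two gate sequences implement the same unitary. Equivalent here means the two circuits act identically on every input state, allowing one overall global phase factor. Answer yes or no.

No — the two circuits implement different unitaries, even allowing a global phase.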